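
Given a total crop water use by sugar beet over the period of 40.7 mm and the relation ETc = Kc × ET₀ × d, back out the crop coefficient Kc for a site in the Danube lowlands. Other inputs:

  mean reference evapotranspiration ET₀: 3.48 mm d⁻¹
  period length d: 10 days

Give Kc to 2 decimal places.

1.17

ETc = Kc × ET₀ × d  ⇒  Kc = ETc / (ET₀ × d)
Kc = 40.7 / (3.48 × 10) = 40.7 / 34.80 = 1.1695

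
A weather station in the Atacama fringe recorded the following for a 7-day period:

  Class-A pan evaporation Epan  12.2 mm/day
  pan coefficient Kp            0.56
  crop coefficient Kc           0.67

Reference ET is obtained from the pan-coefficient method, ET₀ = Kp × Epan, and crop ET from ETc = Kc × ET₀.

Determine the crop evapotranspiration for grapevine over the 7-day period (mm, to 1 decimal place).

ET₀ = 0.56 × 12.2 = 6.8320 mm/d
ETc = Kc × ET₀ = 0.67 × 6.8320 = 4.5774 mm/d
Over 7 days: 4.5774 × 7 = 32.042 mm

32.0 mm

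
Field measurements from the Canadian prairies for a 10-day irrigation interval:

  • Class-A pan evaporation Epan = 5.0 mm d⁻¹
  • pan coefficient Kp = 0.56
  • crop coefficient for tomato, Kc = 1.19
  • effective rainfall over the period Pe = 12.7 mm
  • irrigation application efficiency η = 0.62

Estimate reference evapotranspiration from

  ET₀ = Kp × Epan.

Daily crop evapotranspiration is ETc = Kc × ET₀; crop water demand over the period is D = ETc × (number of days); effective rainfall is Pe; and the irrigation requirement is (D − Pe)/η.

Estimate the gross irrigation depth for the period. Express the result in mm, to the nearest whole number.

33 mm

ET₀ = 0.56 × 5.0 = 2.8000 mm/d
ETc = Kc × ET₀ = 1.19 × 2.8000 = 3.3320 mm/d
Crop demand D = ETc × 10 d = 3.3320 × 10 = 33.320 mm
D − Pe = 33.320 − 12.7 = 20.620 mm
Gross irrigation = 20.620 / 0.62 = 33.258 mm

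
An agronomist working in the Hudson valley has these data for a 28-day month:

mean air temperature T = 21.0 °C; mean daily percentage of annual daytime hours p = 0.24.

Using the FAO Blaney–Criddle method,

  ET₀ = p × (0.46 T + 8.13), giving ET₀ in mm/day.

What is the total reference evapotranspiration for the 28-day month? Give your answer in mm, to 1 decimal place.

119.5 mm

ET₀ = 0.24 × (0.46 × 21.0 + 8.13) = 0.24 × 17.790 = 4.2696 mm/d
Monthly total = 4.2696 × 28 = 119.549 mm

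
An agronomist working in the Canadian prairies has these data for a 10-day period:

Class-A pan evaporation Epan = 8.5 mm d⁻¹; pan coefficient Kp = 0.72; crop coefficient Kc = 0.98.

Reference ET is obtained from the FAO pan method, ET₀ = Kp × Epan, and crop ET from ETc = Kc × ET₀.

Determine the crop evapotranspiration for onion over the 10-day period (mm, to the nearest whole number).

ET₀ = 0.72 × 8.5 = 6.1200 mm/d
ETc = Kc × ET₀ = 0.98 × 6.1200 = 5.9976 mm/d
Over 10 days: 5.9976 × 10 = 59.976 mm

60 mm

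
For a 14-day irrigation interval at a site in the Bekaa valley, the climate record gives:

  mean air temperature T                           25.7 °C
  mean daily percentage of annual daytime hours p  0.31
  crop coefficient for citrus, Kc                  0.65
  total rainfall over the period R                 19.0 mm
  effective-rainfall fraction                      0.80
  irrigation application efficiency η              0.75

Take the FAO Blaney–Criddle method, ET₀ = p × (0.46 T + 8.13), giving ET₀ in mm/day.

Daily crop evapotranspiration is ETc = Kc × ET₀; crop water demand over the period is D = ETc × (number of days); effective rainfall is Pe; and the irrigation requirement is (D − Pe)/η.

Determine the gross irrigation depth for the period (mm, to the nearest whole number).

55 mm

ET₀ = 0.31 × (0.46 × 25.7 + 8.13) = 0.31 × 19.952 = 6.1851 mm/d
ETc = Kc × ET₀ = 0.65 × 6.1851 = 4.0203 mm/d
Crop demand D = ETc × 14 d = 4.0203 × 14 = 56.284 mm
Pe = 0.80 × 19.0 = 15.200 mm
D − Pe = 56.284 − 15.200 = 41.084 mm
Gross irrigation = 41.084 / 0.75 = 54.779 mm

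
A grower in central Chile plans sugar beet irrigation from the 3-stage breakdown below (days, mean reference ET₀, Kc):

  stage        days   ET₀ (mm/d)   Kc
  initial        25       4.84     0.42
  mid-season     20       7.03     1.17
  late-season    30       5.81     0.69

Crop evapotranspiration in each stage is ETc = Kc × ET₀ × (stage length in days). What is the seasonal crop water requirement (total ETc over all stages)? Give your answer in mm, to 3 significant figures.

initial: 0.42 × 4.84 × 25 = 50.82 mm
mid-season: 1.17 × 7.03 × 20 = 164.50 mm
late-season: 0.69 × 5.81 × 30 = 120.27 mm
Seasonal total = 335.59 mm

336 mm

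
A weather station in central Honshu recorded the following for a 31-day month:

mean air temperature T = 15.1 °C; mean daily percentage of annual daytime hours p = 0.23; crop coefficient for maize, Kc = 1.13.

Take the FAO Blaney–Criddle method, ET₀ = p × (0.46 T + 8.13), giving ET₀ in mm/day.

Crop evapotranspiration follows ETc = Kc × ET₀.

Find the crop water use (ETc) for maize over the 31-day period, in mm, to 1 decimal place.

121.5 mm

ET₀ = 0.23 × (0.46 × 15.1 + 8.13) = 0.23 × 15.076 = 3.4675 mm/d
ETc = Kc × ET₀ = 1.13 × 3.4675 = 3.9183 mm/d
Over 31 days: 3.9183 × 31 = 121.467 mm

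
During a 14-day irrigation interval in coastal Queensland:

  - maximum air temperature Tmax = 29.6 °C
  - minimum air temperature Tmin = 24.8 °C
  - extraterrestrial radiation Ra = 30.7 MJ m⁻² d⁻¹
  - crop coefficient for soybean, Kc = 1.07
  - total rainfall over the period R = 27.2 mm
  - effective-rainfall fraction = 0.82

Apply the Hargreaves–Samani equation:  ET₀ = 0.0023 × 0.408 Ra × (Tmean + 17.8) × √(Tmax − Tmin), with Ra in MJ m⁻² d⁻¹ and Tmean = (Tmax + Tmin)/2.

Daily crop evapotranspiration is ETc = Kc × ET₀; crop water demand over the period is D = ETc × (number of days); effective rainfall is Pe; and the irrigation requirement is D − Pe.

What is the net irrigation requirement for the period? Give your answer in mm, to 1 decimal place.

20.2 mm

Tmean = (29.6 + 24.8)/2 = 27.20 °C
0.408 Ra = 0.408 × 30.7 = 12.5256 mm/d equivalent
ET₀ = 0.0023 × 12.5256 × (27.20 + 17.8) × √4.8 = 0.0023 × 12.5256 × 45.00 × 2.1909 = 2.8403 mm/d
ETc = Kc × ET₀ = 1.07 × 2.8403 = 3.0391 mm/d
Crop demand D = ETc × 14 d = 3.0391 × 14 = 42.547 mm
Pe = 0.82 × 27.2 = 22.304 mm
D − Pe = 42.547 − 22.304 = 20.243 mm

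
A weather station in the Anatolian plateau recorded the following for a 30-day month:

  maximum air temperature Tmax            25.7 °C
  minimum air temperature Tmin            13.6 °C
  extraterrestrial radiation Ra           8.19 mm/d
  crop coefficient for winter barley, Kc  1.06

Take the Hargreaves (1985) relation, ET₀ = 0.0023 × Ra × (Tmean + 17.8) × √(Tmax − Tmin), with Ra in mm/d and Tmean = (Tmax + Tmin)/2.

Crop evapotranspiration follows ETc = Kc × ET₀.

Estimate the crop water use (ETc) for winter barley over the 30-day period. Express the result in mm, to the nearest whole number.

Tmean = (25.7 + 13.6)/2 = 19.65 °C
ET₀ = 0.0023 × 8.19 × (19.65 + 17.8) × √12.1 = 0.0023 × 8.19 × 37.45 × 3.4785 = 2.4539 mm/d
ETc = Kc × ET₀ = 1.06 × 2.4539 = 2.6011 mm/d
Over 30 days: 2.6011 × 30 = 78.033 mm

78 mm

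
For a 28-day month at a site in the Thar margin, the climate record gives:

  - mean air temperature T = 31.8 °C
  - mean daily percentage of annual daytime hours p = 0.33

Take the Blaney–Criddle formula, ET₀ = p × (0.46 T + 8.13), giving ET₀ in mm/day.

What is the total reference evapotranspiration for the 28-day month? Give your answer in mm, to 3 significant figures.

210 mm

ET₀ = 0.33 × (0.46 × 31.8 + 8.13) = 0.33 × 22.758 = 7.5101 mm/d
Monthly total = 7.5101 × 28 = 210.283 mm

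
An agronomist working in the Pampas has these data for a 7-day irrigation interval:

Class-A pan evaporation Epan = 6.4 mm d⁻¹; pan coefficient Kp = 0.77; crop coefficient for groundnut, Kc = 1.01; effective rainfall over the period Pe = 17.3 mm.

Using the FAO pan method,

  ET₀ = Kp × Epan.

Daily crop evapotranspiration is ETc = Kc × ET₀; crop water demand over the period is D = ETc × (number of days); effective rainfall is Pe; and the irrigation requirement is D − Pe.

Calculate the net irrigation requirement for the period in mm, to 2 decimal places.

ET₀ = 0.77 × 6.4 = 4.9280 mm/d
ETc = Kc × ET₀ = 1.01 × 4.9280 = 4.9773 mm/d
Crop demand D = ETc × 7 d = 4.9773 × 7 = 34.841 mm
D − Pe = 34.841 − 17.3 = 17.541 mm

17.54 mm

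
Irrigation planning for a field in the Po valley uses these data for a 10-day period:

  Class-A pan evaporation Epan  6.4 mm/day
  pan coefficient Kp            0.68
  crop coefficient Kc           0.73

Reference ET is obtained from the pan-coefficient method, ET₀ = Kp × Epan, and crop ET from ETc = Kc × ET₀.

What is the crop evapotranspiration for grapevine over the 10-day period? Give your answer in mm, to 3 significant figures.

31.8 mm

ET₀ = 0.68 × 6.4 = 4.3520 mm/d
ETc = Kc × ET₀ = 0.73 × 4.3520 = 3.1770 mm/d
Over 10 days: 3.1770 × 10 = 31.770 mm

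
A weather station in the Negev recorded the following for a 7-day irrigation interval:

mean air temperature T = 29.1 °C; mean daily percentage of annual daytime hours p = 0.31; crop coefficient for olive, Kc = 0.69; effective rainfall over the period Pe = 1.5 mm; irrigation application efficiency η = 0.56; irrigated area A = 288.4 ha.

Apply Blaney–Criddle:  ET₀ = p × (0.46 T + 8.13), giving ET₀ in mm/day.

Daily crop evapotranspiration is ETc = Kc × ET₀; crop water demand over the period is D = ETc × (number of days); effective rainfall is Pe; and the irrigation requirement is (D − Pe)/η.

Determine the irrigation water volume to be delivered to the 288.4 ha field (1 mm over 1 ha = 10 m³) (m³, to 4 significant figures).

158200 m³

ET₀ = 0.31 × (0.46 × 29.1 + 8.13) = 0.31 × 21.516 = 6.6700 mm/d
ETc = Kc × ET₀ = 0.69 × 6.6700 = 4.6023 mm/d
Crop demand D = ETc × 7 d = 4.6023 × 7 = 32.216 mm
D − Pe = 32.216 − 1.5 = 30.716 mm
Gross irrigation = 30.716 / 0.56 = 54.850 mm
Volume = 54.850 mm × 288.4 ha × 10 = 158187.4 m³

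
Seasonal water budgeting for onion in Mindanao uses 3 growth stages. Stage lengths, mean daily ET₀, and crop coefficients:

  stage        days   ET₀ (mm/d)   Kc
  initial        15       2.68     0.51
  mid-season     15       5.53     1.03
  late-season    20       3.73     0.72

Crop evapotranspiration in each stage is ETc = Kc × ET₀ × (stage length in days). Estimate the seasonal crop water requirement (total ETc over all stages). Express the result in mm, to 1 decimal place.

159.7 mm

initial: 0.51 × 2.68 × 15 = 20.50 mm
mid-season: 1.03 × 5.53 × 15 = 85.44 mm
late-season: 0.72 × 3.73 × 20 = 53.71 mm
Seasonal total = 159.65 mm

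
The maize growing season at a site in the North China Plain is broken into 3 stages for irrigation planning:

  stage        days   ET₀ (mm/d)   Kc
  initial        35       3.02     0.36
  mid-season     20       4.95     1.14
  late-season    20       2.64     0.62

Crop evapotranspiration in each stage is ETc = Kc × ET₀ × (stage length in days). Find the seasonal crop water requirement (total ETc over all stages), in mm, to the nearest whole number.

184 mm

initial: 0.36 × 3.02 × 35 = 38.05 mm
mid-season: 1.14 × 4.95 × 20 = 112.86 mm
late-season: 0.62 × 2.64 × 20 = 32.74 mm
Seasonal total = 183.65 mm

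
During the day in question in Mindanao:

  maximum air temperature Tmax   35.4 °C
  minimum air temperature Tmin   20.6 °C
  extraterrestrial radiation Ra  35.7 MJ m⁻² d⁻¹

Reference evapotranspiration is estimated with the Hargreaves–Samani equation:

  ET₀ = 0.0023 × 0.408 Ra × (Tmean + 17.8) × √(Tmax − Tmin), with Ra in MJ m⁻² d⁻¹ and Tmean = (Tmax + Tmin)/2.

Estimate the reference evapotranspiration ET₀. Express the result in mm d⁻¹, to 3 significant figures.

Tmean = (35.4 + 20.6)/2 = 28.00 °C
0.408 Ra = 0.408 × 35.7 = 14.5656 mm/d equivalent
ET₀ = 0.0023 × 14.5656 × (28.00 + 17.8) × √14.8 = 0.0023 × 14.5656 × 45.80 × 3.8471 = 5.9028 mm/d

5.90 mm d⁻¹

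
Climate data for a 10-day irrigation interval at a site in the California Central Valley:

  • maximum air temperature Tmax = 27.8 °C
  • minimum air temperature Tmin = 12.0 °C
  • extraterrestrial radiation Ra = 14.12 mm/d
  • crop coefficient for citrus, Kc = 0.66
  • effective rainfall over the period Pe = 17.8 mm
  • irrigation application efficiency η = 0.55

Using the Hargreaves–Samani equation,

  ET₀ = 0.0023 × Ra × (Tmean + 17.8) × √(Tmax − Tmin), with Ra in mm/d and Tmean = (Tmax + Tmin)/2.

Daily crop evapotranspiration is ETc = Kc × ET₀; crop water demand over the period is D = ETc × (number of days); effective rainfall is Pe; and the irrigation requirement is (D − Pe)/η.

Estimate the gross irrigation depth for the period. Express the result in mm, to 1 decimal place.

26.0 mm

Tmean = (27.8 + 12.0)/2 = 19.90 °C
ET₀ = 0.0023 × 14.12 × (19.90 + 17.8) × √15.8 = 0.0023 × 14.12 × 37.70 × 3.9749 = 4.8666 mm/d
ETc = Kc × ET₀ = 0.66 × 4.8666 = 3.2120 mm/d
Crop demand D = ETc × 10 d = 3.2120 × 10 = 32.120 mm
D − Pe = 32.120 − 17.8 = 14.320 mm
Gross irrigation = 14.320 / 0.55 = 26.036 mm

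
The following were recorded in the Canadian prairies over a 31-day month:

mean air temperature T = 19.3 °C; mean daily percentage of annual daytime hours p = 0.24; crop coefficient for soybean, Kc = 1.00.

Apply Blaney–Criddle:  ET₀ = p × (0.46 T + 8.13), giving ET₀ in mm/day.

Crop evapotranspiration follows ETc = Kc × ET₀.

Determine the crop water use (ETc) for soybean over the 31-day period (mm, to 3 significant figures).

127 mm

ET₀ = 0.24 × (0.46 × 19.3 + 8.13) = 0.24 × 17.008 = 4.0819 mm/d
ETc = Kc × ET₀ = 1.00 × 4.0819 = 4.0819 mm/d
Over 31 days: 4.0819 × 31 = 126.539 mm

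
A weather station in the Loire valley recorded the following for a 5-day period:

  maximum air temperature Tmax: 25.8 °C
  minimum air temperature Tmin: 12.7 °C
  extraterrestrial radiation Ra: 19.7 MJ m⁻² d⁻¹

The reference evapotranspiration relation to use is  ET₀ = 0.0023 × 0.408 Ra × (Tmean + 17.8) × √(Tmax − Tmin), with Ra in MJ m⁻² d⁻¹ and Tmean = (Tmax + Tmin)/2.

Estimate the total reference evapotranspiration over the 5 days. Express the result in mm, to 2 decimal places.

Tmean = (25.8 + 12.7)/2 = 19.25 °C
0.408 Ra = 0.408 × 19.7 = 8.0376 mm/d equivalent
ET₀ = 0.0023 × 8.0376 × (19.25 + 17.8) × √13.1 = 0.0023 × 8.0376 × 37.05 × 3.6194 = 2.4790 mm/d
Over 5 days: 2.4790 × 5 = 12.395 mm

12.40 mm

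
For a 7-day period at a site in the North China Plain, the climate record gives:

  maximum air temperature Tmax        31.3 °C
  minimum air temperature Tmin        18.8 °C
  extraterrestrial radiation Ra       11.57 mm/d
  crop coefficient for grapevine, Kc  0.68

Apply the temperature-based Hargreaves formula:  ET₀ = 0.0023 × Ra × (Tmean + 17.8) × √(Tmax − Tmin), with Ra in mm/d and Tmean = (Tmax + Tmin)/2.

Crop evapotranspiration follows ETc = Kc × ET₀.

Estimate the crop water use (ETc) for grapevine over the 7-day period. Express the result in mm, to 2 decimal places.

19.19 mm

Tmean = (31.3 + 18.8)/2 = 25.05 °C
ET₀ = 0.0023 × 11.57 × (25.05 + 17.8) × √12.5 = 0.0023 × 11.57 × 42.85 × 3.5355 = 4.0315 mm/d
ETc = Kc × ET₀ = 0.68 × 4.0315 = 2.7414 mm/d
Over 7 days: 2.7414 × 7 = 19.190 mm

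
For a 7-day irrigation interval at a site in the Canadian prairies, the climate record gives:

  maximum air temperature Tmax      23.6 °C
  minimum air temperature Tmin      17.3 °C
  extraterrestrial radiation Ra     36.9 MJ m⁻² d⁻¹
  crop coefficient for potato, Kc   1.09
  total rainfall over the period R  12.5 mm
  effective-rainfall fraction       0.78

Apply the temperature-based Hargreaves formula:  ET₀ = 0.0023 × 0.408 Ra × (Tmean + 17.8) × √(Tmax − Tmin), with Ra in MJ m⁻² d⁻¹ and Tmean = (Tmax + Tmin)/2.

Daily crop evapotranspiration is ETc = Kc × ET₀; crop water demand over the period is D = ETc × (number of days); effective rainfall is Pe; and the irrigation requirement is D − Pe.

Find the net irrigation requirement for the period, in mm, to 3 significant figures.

15.6 mm

Tmean = (23.6 + 17.3)/2 = 20.45 °C
0.408 Ra = 0.408 × 36.9 = 15.0552 mm/d equivalent
ET₀ = 0.0023 × 15.0552 × (20.45 + 17.8) × √6.3 = 0.0023 × 15.0552 × 38.25 × 2.5100 = 3.3244 mm/d
ETc = Kc × ET₀ = 1.09 × 3.3244 = 3.6236 mm/d
Crop demand D = ETc × 7 d = 3.6236 × 7 = 25.365 mm
Pe = 0.78 × 12.5 = 9.750 mm
D − Pe = 25.365 − 9.750 = 15.615 mm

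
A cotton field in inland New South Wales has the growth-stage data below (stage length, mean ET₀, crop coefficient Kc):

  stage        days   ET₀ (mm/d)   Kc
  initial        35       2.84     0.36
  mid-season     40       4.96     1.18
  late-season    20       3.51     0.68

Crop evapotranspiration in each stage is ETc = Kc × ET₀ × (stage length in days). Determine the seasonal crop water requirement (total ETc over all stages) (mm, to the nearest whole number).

318 mm

initial: 0.36 × 2.84 × 35 = 35.78 mm
mid-season: 1.18 × 4.96 × 40 = 234.11 mm
late-season: 0.68 × 3.51 × 20 = 47.74 mm
Seasonal total = 317.63 mm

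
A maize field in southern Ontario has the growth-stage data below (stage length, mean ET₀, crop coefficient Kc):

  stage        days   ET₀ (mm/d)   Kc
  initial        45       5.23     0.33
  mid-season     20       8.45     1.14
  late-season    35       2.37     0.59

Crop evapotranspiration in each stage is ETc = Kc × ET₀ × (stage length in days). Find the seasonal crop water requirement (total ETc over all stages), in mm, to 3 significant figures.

319 mm

initial: 0.33 × 5.23 × 45 = 77.67 mm
mid-season: 1.14 × 8.45 × 20 = 192.66 mm
late-season: 0.59 × 2.37 × 35 = 48.94 mm
Seasonal total = 319.27 mm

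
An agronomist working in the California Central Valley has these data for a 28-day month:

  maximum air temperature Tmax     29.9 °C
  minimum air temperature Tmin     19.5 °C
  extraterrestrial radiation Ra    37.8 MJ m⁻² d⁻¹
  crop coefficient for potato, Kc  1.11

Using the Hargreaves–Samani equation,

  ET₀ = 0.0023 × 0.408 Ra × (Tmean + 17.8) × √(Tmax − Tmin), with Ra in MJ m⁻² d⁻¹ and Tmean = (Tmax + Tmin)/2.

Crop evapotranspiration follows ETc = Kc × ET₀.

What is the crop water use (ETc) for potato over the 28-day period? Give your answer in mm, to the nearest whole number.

151 mm

Tmean = (29.9 + 19.5)/2 = 24.70 °C
0.408 Ra = 0.408 × 37.8 = 15.4224 mm/d equivalent
ET₀ = 0.0023 × 15.4224 × (24.70 + 17.8) × √10.4 = 0.0023 × 15.4224 × 42.50 × 3.2249 = 4.8617 mm/d
ETc = Kc × ET₀ = 1.11 × 4.8617 = 5.3965 mm/d
Over 28 days: 5.3965 × 28 = 151.102 mm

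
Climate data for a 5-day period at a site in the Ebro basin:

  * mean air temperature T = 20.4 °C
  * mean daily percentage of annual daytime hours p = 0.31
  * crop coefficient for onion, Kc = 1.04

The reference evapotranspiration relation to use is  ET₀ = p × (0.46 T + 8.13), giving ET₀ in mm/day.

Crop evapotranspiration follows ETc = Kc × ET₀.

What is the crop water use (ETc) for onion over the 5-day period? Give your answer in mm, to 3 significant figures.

ET₀ = 0.31 × (0.46 × 20.4 + 8.13) = 0.31 × 17.514 = 5.4293 mm/d
ETc = Kc × ET₀ = 1.04 × 5.4293 = 5.6465 mm/d
Over 5 days: 5.6465 × 5 = 28.233 mm

28.2 mm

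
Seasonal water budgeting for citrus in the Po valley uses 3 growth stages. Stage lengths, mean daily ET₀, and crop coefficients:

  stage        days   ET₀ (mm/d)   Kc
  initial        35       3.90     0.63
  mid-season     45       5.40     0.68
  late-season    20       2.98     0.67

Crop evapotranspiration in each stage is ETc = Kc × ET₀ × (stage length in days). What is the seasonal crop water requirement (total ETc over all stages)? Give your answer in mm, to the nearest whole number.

initial: 0.63 × 3.90 × 35 = 86.00 mm
mid-season: 0.68 × 5.40 × 45 = 165.24 mm
late-season: 0.67 × 2.98 × 20 = 39.93 mm
Seasonal total = 291.17 mm

291 mm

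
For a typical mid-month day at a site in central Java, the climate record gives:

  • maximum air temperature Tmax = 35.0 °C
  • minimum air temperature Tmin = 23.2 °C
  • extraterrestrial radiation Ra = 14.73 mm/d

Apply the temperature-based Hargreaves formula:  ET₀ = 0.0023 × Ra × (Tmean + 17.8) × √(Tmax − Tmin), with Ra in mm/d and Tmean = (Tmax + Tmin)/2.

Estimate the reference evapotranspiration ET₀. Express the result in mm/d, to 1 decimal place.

5.5 mm/d

Tmean = (35.0 + 23.2)/2 = 29.10 °C
ET₀ = 0.0023 × 14.73 × (29.10 + 17.8) × √11.8 = 0.0023 × 14.73 × 46.90 × 3.4351 = 5.4581 mm/d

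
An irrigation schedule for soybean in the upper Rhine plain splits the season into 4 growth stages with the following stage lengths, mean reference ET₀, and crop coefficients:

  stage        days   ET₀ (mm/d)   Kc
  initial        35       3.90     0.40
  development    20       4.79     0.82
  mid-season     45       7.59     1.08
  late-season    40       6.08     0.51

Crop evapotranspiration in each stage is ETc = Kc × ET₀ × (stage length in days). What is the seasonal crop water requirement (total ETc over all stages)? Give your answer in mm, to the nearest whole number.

initial: 0.40 × 3.90 × 35 = 54.60 mm
development: 0.82 × 4.79 × 20 = 78.56 mm
mid-season: 1.08 × 7.59 × 45 = 368.87 mm
late-season: 0.51 × 6.08 × 40 = 124.03 mm
Seasonal total = 626.06 mm

626 mm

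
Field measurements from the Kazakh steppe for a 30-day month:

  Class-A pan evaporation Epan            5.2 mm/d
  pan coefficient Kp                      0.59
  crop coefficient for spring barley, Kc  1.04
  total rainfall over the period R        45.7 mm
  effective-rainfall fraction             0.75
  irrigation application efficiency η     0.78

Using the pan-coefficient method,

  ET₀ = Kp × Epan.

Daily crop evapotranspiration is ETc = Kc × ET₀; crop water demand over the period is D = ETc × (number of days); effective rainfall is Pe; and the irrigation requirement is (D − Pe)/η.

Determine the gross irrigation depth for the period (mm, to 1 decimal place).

ET₀ = 0.59 × 5.2 = 3.0680 mm/d
ETc = Kc × ET₀ = 1.04 × 3.0680 = 3.1907 mm/d
Crop demand D = ETc × 30 d = 3.1907 × 30 = 95.721 mm
Pe = 0.75 × 45.7 = 34.275 mm
D − Pe = 95.721 − 34.275 = 61.446 mm
Gross irrigation = 61.446 / 0.78 = 78.777 mm

78.8 mm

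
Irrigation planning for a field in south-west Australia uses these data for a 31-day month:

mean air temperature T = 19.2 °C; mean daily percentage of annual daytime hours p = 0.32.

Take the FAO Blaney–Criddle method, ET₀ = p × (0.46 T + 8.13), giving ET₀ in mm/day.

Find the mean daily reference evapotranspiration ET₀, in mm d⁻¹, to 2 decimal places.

5.43 mm d⁻¹

ET₀ = 0.32 × (0.46 × 19.2 + 8.13) = 0.32 × 16.962 = 5.4278 mm/d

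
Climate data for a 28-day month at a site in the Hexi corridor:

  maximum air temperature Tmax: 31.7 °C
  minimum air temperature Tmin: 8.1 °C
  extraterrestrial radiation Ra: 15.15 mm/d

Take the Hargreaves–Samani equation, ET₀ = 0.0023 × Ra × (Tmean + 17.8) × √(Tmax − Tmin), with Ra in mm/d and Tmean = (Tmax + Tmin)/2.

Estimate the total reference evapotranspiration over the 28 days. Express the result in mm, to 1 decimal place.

178.7 mm

Tmean = (31.7 + 8.1)/2 = 19.90 °C
ET₀ = 0.0023 × 15.15 × (19.90 + 17.8) × √23.6 = 0.0023 × 15.15 × 37.70 × 4.8580 = 6.3817 mm/d
Over 28 days: 6.3817 × 28 = 178.688 mm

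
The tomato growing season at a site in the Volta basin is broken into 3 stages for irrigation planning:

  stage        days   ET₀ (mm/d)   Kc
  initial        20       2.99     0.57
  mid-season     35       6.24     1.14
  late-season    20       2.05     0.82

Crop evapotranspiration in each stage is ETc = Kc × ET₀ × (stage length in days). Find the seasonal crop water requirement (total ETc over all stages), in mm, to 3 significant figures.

317 mm

initial: 0.57 × 2.99 × 20 = 34.09 mm
mid-season: 1.14 × 6.24 × 35 = 248.98 mm
late-season: 0.82 × 2.05 × 20 = 33.62 mm
Seasonal total = 316.69 mm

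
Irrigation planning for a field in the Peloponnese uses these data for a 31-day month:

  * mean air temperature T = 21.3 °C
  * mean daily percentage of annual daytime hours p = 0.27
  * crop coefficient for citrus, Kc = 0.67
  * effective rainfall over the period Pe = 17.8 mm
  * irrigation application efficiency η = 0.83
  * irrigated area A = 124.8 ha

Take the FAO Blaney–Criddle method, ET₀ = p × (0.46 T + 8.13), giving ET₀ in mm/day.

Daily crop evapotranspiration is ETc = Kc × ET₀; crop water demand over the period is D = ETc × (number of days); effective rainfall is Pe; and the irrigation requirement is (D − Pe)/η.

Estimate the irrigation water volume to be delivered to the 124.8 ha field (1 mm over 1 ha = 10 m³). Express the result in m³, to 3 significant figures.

ET₀ = 0.27 × (0.46 × 21.3 + 8.13) = 0.27 × 17.928 = 4.8406 mm/d
ETc = Kc × ET₀ = 0.67 × 4.8406 = 3.2432 mm/d
Crop demand D = ETc × 31 d = 3.2432 × 31 = 100.539 mm
D − Pe = 100.539 − 17.8 = 82.739 mm
Gross irrigation = 82.739 / 0.83 = 99.686 mm
Volume = 99.686 mm × 124.8 ha × 10 = 124408.1 m³

124000 m³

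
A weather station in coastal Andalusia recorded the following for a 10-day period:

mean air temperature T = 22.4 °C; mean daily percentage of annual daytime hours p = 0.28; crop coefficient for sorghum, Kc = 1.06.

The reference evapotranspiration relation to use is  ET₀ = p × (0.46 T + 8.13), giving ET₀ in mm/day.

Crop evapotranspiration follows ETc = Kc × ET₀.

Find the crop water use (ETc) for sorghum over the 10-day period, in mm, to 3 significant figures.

54.7 mm

ET₀ = 0.28 × (0.46 × 22.4 + 8.13) = 0.28 × 18.434 = 5.1615 mm/d
ETc = Kc × ET₀ = 1.06 × 5.1615 = 5.4712 mm/d
Over 10 days: 5.4712 × 10 = 54.712 mm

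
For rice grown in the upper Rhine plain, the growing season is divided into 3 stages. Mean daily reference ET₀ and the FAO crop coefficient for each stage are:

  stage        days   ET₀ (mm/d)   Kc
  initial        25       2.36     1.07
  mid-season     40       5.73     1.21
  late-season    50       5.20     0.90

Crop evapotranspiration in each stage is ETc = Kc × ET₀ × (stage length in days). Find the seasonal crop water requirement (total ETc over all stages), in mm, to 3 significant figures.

574 mm

initial: 1.07 × 2.36 × 25 = 63.13 mm
mid-season: 1.21 × 5.73 × 40 = 277.33 mm
late-season: 0.90 × 5.20 × 50 = 234.00 mm
Seasonal total = 574.46 mm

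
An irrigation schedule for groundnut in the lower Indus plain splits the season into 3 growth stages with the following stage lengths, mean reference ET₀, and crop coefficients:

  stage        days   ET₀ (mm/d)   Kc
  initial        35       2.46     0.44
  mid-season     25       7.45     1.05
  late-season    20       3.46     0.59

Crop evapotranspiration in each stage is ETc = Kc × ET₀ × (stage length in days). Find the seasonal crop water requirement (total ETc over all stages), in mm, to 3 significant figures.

initial: 0.44 × 2.46 × 35 = 37.88 mm
mid-season: 1.05 × 7.45 × 25 = 195.56 mm
late-season: 0.59 × 3.46 × 20 = 40.83 mm
Seasonal total = 274.27 mm

274 mm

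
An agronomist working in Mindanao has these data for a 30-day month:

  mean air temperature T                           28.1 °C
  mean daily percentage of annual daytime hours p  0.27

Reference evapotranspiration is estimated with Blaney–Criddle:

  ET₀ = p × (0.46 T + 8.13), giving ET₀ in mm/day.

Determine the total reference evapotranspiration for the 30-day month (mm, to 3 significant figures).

171 mm

ET₀ = 0.27 × (0.46 × 28.1 + 8.13) = 0.27 × 21.056 = 5.6851 mm/d
Monthly total = 5.6851 × 30 = 170.553 mm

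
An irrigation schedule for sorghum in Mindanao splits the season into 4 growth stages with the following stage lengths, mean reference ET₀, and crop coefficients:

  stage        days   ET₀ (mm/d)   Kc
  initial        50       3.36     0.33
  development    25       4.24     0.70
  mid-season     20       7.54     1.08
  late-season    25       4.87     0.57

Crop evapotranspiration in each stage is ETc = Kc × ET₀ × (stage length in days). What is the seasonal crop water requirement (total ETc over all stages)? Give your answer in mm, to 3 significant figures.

362 mm

initial: 0.33 × 3.36 × 50 = 55.44 mm
development: 0.70 × 4.24 × 25 = 74.20 mm
mid-season: 1.08 × 7.54 × 20 = 162.86 mm
late-season: 0.57 × 4.87 × 25 = 69.40 mm
Seasonal total = 361.90 mm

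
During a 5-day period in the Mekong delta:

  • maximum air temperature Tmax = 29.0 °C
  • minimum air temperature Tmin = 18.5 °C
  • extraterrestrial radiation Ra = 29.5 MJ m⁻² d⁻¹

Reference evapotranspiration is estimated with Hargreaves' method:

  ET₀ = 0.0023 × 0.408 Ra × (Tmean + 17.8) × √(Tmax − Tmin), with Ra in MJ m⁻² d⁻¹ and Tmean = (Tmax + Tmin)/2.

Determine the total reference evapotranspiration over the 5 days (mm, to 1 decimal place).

Tmean = (29.0 + 18.5)/2 = 23.75 °C
0.408 Ra = 0.408 × 29.5 = 12.0360 mm/d equivalent
ET₀ = 0.0023 × 12.0360 × (23.75 + 17.8) × √10.5 = 0.0023 × 12.0360 × 41.55 × 3.2404 = 3.7272 mm/d
Over 5 days: 3.7272 × 5 = 18.636 mm

18.6 mm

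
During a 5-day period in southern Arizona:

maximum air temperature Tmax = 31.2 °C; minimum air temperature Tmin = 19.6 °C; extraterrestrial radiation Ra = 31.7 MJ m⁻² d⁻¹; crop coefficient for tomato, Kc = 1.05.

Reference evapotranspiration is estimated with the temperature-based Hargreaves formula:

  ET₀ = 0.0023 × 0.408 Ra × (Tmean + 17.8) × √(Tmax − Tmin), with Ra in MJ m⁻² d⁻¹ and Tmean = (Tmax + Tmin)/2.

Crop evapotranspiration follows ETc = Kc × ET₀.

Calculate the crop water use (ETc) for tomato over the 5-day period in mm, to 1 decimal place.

23.0 mm

Tmean = (31.2 + 19.6)/2 = 25.40 °C
0.408 Ra = 0.408 × 31.7 = 12.9336 mm/d equivalent
ET₀ = 0.0023 × 12.9336 × (25.40 + 17.8) × √11.6 = 0.0023 × 12.9336 × 43.20 × 3.4059 = 4.3769 mm/d
ETc = Kc × ET₀ = 1.05 × 4.3769 = 4.5957 mm/d
Over 5 days: 4.5957 × 5 = 22.979 mm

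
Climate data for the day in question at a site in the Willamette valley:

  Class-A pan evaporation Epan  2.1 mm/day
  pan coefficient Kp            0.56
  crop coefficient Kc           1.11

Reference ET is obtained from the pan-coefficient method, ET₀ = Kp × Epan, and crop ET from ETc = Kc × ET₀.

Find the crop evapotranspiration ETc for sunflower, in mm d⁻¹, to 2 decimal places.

1.31 mm d⁻¹

ET₀ = 0.56 × 2.1 = 1.1760 mm/d
ETc = Kc × ET₀ = 1.11 × 1.1760 = 1.3054 mm/d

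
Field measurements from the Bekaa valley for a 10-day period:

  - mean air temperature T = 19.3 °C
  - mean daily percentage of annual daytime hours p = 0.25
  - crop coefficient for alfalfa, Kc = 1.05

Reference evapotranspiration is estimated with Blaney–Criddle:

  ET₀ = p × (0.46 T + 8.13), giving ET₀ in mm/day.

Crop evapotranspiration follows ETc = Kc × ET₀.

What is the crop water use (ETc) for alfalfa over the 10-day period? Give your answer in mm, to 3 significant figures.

ET₀ = 0.25 × (0.46 × 19.3 + 8.13) = 0.25 × 17.008 = 4.2520 mm/d
ETc = Kc × ET₀ = 1.05 × 4.2520 = 4.4646 mm/d
Over 10 days: 4.4646 × 10 = 44.646 mm

44.6 mm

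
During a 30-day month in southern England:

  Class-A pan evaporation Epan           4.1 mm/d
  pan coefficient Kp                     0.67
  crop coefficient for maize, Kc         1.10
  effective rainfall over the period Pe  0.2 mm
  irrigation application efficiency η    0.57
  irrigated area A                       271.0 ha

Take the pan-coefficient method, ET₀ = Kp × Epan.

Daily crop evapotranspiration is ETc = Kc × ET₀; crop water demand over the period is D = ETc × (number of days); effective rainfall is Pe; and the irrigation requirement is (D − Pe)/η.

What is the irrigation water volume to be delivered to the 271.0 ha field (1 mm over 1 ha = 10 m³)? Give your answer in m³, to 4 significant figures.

430000 m³

ET₀ = 0.67 × 4.1 = 2.7470 mm/d
ETc = Kc × ET₀ = 1.10 × 2.7470 = 3.0217 mm/d
Crop demand D = ETc × 30 d = 3.0217 × 30 = 90.651 mm
D − Pe = 90.651 − 0.2 = 90.451 mm
Gross irrigation = 90.451 / 0.57 = 158.686 mm
Volume = 158.686 mm × 271.0 ha × 10 = 430039.1 m³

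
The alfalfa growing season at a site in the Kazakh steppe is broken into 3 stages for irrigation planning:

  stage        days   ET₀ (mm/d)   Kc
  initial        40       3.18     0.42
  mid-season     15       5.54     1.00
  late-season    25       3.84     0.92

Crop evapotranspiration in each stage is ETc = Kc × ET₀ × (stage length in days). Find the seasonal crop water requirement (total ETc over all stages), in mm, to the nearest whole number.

initial: 0.42 × 3.18 × 40 = 53.42 mm
mid-season: 1.00 × 5.54 × 15 = 83.10 mm
late-season: 0.92 × 3.84 × 25 = 88.32 mm
Seasonal total = 224.84 mm

225 mm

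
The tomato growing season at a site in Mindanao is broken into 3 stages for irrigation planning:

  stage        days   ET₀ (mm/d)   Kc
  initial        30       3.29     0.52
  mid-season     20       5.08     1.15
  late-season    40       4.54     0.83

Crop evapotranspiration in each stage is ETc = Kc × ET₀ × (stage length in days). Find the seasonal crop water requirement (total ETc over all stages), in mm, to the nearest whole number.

319 mm

initial: 0.52 × 3.29 × 30 = 51.32 mm
mid-season: 1.15 × 5.08 × 20 = 116.84 mm
late-season: 0.83 × 4.54 × 40 = 150.73 mm
Seasonal total = 318.89 mm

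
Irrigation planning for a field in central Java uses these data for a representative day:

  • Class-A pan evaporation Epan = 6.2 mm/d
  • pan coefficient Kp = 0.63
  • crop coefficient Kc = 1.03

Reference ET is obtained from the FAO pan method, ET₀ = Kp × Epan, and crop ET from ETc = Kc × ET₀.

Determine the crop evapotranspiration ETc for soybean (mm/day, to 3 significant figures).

ET₀ = 0.63 × 6.2 = 3.9060 mm/d
ETc = Kc × ET₀ = 1.03 × 3.9060 = 4.0232 mm/d

4.02 mm/day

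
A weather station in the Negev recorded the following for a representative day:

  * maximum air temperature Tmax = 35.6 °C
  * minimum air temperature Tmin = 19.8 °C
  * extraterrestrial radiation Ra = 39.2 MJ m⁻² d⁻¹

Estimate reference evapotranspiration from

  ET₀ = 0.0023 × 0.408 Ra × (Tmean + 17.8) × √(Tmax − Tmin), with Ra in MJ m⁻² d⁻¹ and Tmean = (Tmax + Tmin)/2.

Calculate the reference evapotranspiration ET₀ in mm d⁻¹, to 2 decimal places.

6.65 mm d⁻¹

Tmean = (35.6 + 19.8)/2 = 27.70 °C
0.408 Ra = 0.408 × 39.2 = 15.9936 mm/d equivalent
ET₀ = 0.0023 × 15.9936 × (27.70 + 17.8) × √15.8 = 0.0023 × 15.9936 × 45.50 × 3.9749 = 6.6529 mm/d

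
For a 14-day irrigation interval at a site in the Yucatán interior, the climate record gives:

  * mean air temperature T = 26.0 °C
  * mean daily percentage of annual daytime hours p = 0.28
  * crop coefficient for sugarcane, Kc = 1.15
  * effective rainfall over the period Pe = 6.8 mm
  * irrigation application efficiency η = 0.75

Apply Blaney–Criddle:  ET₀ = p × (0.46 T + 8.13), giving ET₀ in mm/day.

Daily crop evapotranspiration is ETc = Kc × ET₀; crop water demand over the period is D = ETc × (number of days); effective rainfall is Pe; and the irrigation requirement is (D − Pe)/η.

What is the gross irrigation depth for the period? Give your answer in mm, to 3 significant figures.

112 mm

ET₀ = 0.28 × (0.46 × 26.0 + 8.13) = 0.28 × 20.090 = 5.6252 mm/d
ETc = Kc × ET₀ = 1.15 × 5.6252 = 6.4690 mm/d
Crop demand D = ETc × 14 d = 6.4690 × 14 = 90.566 mm
D − Pe = 90.566 − 6.8 = 83.766 mm
Gross irrigation = 83.766 / 0.75 = 111.688 mm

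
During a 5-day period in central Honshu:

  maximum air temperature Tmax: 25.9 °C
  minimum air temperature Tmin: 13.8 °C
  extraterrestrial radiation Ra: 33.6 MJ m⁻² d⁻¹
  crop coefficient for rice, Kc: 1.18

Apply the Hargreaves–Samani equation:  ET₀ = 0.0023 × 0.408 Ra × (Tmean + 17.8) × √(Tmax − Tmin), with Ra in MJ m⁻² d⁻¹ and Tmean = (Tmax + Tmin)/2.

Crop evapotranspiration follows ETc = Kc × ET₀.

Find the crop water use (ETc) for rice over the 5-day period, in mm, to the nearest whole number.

Tmean = (25.9 + 13.8)/2 = 19.85 °C
0.408 Ra = 0.408 × 33.6 = 13.7088 mm/d equivalent
ET₀ = 0.0023 × 13.7088 × (19.85 + 17.8) × √12.1 = 0.0023 × 13.7088 × 37.65 × 3.4785 = 4.1294 mm/d
ETc = Kc × ET₀ = 1.18 × 4.1294 = 4.8727 mm/d
Over 5 days: 4.8727 × 5 = 24.364 mm

24 mm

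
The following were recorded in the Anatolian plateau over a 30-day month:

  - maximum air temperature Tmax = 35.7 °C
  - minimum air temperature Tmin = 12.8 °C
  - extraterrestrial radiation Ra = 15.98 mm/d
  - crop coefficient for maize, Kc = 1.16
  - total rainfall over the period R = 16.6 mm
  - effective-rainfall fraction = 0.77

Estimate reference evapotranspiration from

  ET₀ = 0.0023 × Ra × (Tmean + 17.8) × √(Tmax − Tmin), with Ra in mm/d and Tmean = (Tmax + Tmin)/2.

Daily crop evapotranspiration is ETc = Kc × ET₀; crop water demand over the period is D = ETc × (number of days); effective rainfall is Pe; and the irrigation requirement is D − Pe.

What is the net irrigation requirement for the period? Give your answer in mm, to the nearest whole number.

Tmean = (35.7 + 12.8)/2 = 24.25 °C
ET₀ = 0.0023 × 15.98 × (24.25 + 17.8) × √22.9 = 0.0023 × 15.98 × 42.05 × 4.7854 = 7.3959 mm/d
ETc = Kc × ET₀ = 1.16 × 7.3959 = 8.5792 mm/d
Crop demand D = ETc × 30 d = 8.5792 × 30 = 257.376 mm
Pe = 0.77 × 16.6 = 12.782 mm
D − Pe = 257.376 − 12.782 = 244.594 mm

245 mm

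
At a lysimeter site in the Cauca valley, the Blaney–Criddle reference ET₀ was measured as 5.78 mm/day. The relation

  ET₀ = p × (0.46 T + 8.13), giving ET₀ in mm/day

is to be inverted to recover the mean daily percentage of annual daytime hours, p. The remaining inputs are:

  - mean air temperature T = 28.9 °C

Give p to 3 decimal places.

p = ET₀ / (0.46 T + 8.13) = 5.78 / (0.46 × 28.9 + 8.13) = 5.78 / 21.424 = 0.2698

0.270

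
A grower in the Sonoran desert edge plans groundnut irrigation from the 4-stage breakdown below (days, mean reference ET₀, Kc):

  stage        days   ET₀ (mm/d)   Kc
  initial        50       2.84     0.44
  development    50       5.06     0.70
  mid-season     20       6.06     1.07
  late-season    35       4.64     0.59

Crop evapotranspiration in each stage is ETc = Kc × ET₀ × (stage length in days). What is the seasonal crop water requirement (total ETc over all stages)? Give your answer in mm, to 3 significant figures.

465 mm

initial: 0.44 × 2.84 × 50 = 62.48 mm
development: 0.70 × 5.06 × 50 = 177.10 mm
mid-season: 1.07 × 6.06 × 20 = 129.68 mm
late-season: 0.59 × 4.64 × 35 = 95.82 mm
Seasonal total = 465.08 mm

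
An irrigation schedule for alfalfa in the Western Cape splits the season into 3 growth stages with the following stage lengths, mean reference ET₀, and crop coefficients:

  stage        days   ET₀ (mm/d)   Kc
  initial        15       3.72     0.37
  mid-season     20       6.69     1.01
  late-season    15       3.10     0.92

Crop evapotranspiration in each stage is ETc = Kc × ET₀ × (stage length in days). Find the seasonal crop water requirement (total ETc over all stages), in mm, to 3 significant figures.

199 mm

initial: 0.37 × 3.72 × 15 = 20.65 mm
mid-season: 1.01 × 6.69 × 20 = 135.14 mm
late-season: 0.92 × 3.10 × 15 = 42.78 mm
Seasonal total = 198.57 mm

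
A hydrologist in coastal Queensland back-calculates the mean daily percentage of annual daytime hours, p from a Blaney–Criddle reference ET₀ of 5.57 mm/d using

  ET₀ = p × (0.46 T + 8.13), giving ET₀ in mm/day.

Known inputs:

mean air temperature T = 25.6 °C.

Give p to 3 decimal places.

p = ET₀ / (0.46 T + 8.13) = 5.57 / (0.46 × 25.6 + 8.13) = 5.57 / 19.906 = 0.2798

0.280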